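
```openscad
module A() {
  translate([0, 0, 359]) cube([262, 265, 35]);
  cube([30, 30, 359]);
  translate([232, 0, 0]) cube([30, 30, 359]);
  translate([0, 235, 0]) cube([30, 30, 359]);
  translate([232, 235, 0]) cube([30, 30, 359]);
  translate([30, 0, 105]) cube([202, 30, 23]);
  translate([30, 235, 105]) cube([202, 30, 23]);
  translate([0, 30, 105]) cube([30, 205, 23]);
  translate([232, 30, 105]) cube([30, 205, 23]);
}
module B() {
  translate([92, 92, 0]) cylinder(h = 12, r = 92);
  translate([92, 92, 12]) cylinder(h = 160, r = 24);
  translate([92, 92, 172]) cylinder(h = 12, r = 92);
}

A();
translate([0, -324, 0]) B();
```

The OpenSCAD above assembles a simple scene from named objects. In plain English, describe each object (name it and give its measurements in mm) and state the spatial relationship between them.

A is a simple wooden stool: a rectangular seat 262 mm (x) by 265 mm (y), 35 mm thick, top face at z = 394 mm, on four square legs, each 30×30 mm in cross-section. The legs rest on z = 0, each flush with a corner of the seat. Four stretchers, 30 mm wide and 23 mm tall, connect adjacent legs with their undersides at z = 105 mm, each running between the inner faces of the legs it joins and aligned with the legs' outer faces on the other axis.

B is a spool: two coaxial disc flanges of radius 92 mm and thickness 12 mm, joined by a core cylinder of radius 24 mm and height 160 mm. The lower flange rests on z = 0 and the three cylinders share a vertical axis.

The spool is on the floor beside the stool on its −y side.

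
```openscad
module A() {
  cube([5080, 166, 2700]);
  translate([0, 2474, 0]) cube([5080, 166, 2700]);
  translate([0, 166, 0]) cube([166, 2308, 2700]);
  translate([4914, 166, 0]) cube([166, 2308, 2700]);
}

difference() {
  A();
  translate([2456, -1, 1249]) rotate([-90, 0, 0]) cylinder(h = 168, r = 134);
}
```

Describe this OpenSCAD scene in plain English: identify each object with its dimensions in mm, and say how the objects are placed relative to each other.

A is the wall frame of a small rectangular building: four walls, each 2700 mm tall and 166 mm thick, enclosing a footprint 5080 mm (x) by 2640 mm (y) outside-to-outside, with no floor or roof. The front and back walls (the −y and +y sides) span the full width; the two side walls fit between them.

The house frame has a circular hole of radius 134 mm through its front wall, centred at (x = 2456, z = 1249).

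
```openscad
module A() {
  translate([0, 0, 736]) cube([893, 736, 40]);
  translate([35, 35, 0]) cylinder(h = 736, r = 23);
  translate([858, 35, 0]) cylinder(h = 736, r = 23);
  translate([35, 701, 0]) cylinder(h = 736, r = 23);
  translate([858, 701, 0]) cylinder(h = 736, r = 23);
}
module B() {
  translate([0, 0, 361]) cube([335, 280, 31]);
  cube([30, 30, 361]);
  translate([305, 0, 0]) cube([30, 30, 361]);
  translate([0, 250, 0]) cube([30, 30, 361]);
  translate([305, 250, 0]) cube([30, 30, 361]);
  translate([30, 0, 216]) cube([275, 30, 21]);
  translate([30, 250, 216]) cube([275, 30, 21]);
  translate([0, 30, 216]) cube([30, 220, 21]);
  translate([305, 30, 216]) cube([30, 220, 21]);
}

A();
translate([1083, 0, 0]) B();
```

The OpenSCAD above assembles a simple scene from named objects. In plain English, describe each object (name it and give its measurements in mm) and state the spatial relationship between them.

A is a table with a 893×736 mm rectangular top, 40 mm thick, top surface at z = 776 mm, supported by four round legs of 46 mm diameter, each leg's bounding box inset 12 mm from the nearest pair of top edges, running from the floor.

B is a simple wooden stool: a rectangular seat 335 mm (x) by 280 mm (y), 31 mm thick, top face at z = 392 mm, on four square legs, each 30×30 mm in cross-section. The legs rest on z = 0, each flush with a corner of the seat. Four stretchers, 30 mm wide and 21 mm tall, connect adjacent legs with their undersides at z = 216 mm, each running between the inner faces of the legs it joins and aligned with the legs' outer faces on the other axis.

The stool is on the floor beside the table on its +x side.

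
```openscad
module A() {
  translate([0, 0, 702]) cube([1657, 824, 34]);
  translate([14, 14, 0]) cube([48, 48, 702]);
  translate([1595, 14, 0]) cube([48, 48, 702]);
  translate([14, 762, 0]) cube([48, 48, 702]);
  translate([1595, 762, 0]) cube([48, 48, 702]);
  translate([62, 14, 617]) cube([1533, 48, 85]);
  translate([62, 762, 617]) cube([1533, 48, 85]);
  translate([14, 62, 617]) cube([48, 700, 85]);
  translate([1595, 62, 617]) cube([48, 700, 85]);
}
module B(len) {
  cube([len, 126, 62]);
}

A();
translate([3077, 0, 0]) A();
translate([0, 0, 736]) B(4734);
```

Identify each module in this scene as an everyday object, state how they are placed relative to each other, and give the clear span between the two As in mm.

A is a table. B is a beam. A beam spans the tops of two tables. The clear span between the two tables is 1420 mm.

Second table starts at x = 3077; first ends at x = 1657; clear span = 3077 − 1657 = 1420 mm.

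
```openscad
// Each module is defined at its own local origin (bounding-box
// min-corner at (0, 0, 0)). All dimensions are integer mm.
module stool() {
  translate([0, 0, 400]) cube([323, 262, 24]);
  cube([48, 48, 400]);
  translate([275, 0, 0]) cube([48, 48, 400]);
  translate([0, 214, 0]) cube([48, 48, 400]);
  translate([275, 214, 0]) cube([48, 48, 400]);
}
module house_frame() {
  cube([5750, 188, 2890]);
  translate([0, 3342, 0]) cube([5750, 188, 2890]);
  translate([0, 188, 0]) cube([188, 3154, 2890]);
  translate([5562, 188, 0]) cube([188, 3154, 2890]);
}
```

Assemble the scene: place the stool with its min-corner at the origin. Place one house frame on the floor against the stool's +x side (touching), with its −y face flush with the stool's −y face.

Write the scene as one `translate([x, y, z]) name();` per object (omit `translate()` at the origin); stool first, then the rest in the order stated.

stool();
translate([323, 0, 0]) house_frame();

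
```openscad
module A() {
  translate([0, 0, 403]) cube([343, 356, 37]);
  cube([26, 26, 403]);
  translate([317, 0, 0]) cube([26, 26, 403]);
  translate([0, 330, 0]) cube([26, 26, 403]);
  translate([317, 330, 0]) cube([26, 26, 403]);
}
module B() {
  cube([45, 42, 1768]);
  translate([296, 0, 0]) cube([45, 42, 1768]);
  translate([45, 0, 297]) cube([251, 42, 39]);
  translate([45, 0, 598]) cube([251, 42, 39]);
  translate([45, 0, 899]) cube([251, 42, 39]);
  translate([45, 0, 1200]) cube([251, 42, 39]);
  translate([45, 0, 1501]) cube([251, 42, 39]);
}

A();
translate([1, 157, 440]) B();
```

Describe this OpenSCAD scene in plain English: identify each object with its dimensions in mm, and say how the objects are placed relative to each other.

A is a four-legged stool. The seat is 343×356 mm, 37 mm thick, top at z = 440 mm. It stands on four square legs, each 26×26 mm in cross-section, from z = 0 to the seat underside, each flush with a corner of the seat.

B is a straight ladder. Two 45×42 mm vertical rails, 1768 mm tall, stand 341 mm apart (outside-to-outside) with their front faces coplanar on the −y side. 5 rungs, each 42 mm deep and 39 mm tall, span between the inner faces of the rails, front faces flush with the rails. The lowest rung's underside is at z = 297 mm and rungs are spaced 301 mm apart (underside to underside).

The ladder is on top of the stool, centred.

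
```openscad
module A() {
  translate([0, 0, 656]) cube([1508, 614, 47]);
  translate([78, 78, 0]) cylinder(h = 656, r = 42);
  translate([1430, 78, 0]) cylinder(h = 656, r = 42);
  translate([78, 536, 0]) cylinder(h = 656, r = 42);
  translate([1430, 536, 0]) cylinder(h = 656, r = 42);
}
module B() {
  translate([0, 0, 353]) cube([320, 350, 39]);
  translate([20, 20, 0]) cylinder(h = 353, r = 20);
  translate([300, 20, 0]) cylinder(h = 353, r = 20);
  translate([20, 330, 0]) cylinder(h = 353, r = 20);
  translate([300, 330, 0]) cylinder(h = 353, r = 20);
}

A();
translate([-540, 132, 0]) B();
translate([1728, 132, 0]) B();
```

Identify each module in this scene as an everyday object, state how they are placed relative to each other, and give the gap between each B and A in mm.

Each stool's nearest face is 220 mm from the table's bounding box.

A is a table. B is a stool. Two stools sit around the table at the −x, +x sides. The gap between each stool and the table is 220 mm.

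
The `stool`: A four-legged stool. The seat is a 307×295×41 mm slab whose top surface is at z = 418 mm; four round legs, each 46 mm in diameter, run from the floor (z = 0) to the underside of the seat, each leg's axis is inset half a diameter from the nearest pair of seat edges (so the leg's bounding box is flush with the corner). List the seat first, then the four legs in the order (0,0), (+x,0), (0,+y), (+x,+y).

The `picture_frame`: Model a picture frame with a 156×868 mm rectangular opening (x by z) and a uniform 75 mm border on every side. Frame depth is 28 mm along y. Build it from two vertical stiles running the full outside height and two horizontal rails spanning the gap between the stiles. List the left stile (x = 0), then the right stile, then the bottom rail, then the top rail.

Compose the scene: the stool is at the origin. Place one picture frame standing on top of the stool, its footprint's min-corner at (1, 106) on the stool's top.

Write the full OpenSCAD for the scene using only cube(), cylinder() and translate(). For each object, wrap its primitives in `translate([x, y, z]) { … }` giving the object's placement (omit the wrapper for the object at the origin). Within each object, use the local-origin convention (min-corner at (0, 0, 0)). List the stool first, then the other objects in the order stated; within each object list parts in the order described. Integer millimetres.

translate([0, 0, 377]) cube([307, 295, 41]);
translate([23, 23, 0]) cylinder(h = 377, r = 23);
translate([284, 23, 0]) cylinder(h = 377, r = 23);
translate([23, 272, 0]) cylinder(h = 377, r = 23);
translate([284, 272, 0]) cylinder(h = 377, r = 23);
translate([1, 106, 418]) {
  cube([75, 28, 1018]);
  translate([231, 0, 0]) cube([75, 28, 1018]);
  translate([75, 0, 0]) cube([156, 28, 75]);
  translate([75, 0, 943]) cube([156, 28, 75]);
}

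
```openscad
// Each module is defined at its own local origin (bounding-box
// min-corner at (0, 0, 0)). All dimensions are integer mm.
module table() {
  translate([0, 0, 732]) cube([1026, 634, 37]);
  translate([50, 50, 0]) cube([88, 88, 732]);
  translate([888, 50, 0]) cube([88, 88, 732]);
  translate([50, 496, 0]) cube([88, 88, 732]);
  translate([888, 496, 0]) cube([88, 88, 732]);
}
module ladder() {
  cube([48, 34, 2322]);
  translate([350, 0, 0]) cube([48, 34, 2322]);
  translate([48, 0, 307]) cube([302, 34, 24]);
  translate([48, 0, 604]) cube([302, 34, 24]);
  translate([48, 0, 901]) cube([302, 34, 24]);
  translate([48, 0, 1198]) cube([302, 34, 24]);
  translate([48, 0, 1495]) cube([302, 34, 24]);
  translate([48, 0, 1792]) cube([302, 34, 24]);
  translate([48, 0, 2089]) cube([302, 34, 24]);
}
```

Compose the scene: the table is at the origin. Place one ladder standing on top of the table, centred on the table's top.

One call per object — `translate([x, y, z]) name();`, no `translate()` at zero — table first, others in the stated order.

table();
translate([314, 300, 769]) ladder();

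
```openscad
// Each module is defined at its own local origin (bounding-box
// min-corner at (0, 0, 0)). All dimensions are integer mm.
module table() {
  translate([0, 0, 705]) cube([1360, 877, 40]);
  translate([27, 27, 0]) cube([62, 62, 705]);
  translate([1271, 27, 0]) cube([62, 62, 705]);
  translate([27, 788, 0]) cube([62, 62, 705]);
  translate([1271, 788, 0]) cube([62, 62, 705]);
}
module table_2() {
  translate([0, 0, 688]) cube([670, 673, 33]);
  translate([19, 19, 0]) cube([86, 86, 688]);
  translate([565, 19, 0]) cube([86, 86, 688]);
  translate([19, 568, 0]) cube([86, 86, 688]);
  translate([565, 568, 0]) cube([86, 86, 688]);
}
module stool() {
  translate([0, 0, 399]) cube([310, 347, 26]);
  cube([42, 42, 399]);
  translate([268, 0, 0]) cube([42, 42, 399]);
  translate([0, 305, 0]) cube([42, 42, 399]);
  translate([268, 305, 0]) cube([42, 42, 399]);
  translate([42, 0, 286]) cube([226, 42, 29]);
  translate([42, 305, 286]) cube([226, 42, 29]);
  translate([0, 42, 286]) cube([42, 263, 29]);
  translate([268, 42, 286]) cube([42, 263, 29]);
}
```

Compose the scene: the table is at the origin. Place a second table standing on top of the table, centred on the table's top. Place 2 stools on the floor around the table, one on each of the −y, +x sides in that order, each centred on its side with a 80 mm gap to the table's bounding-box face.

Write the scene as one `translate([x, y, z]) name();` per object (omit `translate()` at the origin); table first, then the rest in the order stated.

table();
translate([345, 102, 745]) table_2();
translate([525, -427, 0]) stool();
translate([1440, 265, 0]) stool();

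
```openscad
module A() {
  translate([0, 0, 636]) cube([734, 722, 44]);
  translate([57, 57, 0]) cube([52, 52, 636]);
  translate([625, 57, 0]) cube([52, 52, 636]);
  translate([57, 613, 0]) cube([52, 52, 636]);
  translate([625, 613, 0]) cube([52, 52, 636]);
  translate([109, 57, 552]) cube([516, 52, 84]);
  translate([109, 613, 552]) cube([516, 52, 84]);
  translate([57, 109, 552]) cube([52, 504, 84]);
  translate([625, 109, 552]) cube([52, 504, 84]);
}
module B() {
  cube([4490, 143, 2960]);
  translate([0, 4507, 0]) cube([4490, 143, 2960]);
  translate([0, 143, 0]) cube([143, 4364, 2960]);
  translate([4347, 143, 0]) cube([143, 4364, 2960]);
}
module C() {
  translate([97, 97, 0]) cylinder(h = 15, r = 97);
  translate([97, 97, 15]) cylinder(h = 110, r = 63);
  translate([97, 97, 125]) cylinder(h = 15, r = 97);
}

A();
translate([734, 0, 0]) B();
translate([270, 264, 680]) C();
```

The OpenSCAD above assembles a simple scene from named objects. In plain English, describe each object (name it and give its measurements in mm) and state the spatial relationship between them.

A is a table: top 734 mm (x) × 722 mm (y), 44 mm thick, upper face at z = 680 mm, on four 52×52 mm square legs, each inset 57 mm from the nearest pair of top edges, running from z = 0 to the bottom of the top. Four apron rails, 52 mm thick and 84 mm tall, run between adjacent legs with their top edges flush with the underside of the top and their outer faces flush with the legs' outer faces.

B is the wall frame of a small rectangular building: four walls, each 2960 mm tall and 143 mm thick, enclosing a footprint 4490 mm (x) by 4650 mm (y) outside-to-outside, with no floor or roof. The front and back walls (the −y and +y sides) span the full width; the two side walls fit between them.

C is a spool: two coaxial disc flanges of radius 97 mm and thickness 15 mm, joined by a core cylinder of radius 63 mm and height 110 mm. The lower flange rests on z = 0 and the three cylinders share a vertical axis.

The house frame is against the table's +x side, with their −y faces flush. The spool is on top of the table, centred.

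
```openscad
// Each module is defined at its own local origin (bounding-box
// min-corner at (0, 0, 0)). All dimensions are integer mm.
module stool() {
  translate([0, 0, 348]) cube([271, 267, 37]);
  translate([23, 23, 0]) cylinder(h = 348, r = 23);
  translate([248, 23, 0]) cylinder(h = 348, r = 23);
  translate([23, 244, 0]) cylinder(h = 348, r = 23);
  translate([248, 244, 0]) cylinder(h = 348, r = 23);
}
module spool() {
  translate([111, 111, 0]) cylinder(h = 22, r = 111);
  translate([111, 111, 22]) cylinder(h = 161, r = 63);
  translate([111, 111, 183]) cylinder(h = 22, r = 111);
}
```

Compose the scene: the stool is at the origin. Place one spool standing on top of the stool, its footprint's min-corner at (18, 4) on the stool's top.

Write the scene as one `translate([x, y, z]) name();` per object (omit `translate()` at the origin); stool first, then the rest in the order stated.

stool();
translate([18, 4, 385]) spool();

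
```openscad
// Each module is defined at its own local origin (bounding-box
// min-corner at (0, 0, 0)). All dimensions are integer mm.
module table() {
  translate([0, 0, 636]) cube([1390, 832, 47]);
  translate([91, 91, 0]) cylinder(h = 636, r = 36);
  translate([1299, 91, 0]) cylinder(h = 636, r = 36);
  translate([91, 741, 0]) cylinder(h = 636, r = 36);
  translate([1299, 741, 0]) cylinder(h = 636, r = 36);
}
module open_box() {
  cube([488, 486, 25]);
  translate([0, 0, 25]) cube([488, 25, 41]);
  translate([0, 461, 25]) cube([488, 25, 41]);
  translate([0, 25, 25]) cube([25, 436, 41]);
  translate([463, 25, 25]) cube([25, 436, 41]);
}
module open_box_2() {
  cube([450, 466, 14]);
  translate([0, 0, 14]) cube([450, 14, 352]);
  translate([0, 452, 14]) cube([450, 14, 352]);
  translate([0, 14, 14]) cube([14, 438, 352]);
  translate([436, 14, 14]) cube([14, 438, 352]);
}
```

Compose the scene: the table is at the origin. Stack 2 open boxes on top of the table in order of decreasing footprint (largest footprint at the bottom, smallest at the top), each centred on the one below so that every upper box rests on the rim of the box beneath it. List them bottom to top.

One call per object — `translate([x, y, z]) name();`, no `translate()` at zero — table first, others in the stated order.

table();
translate([451, 173, 683]) open_box();
translate([470, 183, 749]) open_box_2();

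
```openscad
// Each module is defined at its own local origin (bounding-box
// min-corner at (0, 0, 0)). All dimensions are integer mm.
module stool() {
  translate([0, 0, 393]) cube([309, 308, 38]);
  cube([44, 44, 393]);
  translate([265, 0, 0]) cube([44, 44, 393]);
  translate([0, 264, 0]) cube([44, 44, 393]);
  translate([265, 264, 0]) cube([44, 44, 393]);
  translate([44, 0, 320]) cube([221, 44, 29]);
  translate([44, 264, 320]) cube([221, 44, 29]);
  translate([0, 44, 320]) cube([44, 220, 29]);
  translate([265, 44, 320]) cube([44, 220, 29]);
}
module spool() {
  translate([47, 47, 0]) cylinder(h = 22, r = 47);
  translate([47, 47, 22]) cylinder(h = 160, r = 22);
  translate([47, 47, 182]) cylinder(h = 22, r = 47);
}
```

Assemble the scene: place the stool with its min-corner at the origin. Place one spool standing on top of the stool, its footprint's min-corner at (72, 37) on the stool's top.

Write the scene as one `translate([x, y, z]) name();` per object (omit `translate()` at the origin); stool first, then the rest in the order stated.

stool();
translate([72, 37, 431]) spool();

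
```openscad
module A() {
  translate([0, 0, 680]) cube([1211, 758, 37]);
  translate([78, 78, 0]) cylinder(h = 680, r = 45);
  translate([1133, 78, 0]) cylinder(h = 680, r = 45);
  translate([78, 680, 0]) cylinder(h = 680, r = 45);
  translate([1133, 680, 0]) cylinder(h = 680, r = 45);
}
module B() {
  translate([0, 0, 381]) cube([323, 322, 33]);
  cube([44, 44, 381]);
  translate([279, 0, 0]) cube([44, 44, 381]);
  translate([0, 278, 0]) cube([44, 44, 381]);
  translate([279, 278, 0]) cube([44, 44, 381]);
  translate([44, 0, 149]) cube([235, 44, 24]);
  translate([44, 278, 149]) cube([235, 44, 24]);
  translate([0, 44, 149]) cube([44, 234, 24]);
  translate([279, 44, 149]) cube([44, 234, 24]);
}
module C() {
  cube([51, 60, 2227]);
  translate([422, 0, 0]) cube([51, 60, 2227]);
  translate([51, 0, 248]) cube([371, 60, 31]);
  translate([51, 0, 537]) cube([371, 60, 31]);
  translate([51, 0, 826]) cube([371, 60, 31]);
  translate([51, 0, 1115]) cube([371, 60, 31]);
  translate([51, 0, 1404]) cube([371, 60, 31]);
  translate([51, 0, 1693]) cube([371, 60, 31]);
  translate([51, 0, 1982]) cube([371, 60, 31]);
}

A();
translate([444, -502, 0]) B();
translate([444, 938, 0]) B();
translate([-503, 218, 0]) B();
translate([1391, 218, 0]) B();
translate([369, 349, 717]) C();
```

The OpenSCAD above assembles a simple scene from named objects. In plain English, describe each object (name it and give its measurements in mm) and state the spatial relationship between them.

A is a rectangular dining table. The top is 1211×758×37 mm with its upper surface at z = 717 mm. It stands on four round legs of 90 mm diameter, each leg's bounding box inset 33 mm from the nearest pair of top edges, running from the floor to the underside of the top.

B is a four-legged stool. The seat is a 323×322×33 mm slab whose top surface is at z = 414 mm; four square legs, each 44×44 mm in cross-section, run from the floor (z = 0) to the underside of the seat, each flush with a corner of the seat. Four stretchers, 44 mm wide and 24 mm tall, connect adjacent legs with their undersides at z = 149 mm, each running between the inner faces of the legs it joins and aligned with the legs' outer faces on the other axis.

C is a straight ladder. Two 51×60 mm vertical rails, 2227 mm tall, stand 473 mm apart (outside-to-outside) with their front faces coplanar on the −y side. 7 rungs, each 60 mm deep and 31 mm tall, span between the inner faces of the rails, front faces flush with the rails. The lowest rung's underside is at z = 248 mm and rungs are spaced 289 mm apart (underside to underside).

Four stools sit around the table at the −y, +y, −x, +x sides. The ladder is on top of the table, centred.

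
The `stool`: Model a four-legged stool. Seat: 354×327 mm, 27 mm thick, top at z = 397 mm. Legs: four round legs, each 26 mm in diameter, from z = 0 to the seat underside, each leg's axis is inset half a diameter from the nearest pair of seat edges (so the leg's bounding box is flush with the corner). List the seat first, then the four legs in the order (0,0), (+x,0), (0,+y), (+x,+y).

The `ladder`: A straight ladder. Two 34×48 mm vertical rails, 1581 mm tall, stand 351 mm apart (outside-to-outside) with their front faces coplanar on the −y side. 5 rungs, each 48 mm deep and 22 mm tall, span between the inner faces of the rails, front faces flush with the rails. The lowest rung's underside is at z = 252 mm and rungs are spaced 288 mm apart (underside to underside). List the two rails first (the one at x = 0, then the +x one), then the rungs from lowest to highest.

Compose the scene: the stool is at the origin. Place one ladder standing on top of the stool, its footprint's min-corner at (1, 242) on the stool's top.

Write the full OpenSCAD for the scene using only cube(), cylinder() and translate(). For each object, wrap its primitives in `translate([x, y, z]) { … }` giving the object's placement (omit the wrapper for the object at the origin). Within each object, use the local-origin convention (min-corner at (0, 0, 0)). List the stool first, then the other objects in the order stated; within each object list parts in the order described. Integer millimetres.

translate([0, 0, 370]) cube([354, 327, 27]);
translate([13, 13, 0]) cylinder(h = 370, r = 13);
translate([341, 13, 0]) cylinder(h = 370, r = 13);
translate([13, 314, 0]) cylinder(h = 370, r = 13);
translate([341, 314, 0]) cylinder(h = 370, r = 13);
translate([1, 242, 397]) {
  cube([34, 48, 1581]);
  translate([317, 0, 0]) cube([34, 48, 1581]);
  translate([34, 0, 252]) cube([283, 48, 22]);
  translate([34, 0, 540]) cube([283, 48, 22]);
  translate([34, 0, 828]) cube([283, 48, 22]);
  translate([34, 0, 1116]) cube([283, 48, 22]);
  translate([34, 0, 1404]) cube([283, 48, 22]);
}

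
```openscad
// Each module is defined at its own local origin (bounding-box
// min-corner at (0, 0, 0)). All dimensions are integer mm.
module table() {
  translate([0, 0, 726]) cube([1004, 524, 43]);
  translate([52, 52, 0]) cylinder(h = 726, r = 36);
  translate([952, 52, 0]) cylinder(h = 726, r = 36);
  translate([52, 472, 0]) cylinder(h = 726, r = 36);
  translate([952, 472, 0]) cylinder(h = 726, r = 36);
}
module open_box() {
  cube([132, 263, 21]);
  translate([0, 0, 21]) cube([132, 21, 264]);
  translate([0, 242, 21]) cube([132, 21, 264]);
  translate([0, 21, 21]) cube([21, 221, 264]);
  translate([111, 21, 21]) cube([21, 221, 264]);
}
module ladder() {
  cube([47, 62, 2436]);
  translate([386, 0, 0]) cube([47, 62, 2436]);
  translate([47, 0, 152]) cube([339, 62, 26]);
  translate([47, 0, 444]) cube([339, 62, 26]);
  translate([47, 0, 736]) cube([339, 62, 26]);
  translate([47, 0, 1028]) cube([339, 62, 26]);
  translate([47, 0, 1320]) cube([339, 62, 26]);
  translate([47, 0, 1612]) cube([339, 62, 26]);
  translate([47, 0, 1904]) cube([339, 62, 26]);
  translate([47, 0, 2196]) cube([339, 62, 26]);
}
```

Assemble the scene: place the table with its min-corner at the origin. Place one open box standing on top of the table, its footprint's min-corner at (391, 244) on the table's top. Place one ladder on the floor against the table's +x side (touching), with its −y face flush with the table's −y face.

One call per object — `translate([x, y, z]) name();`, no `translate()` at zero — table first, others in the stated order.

table();
translate([391, 244, 769]) open_box();
translate([1004, 0, 0]) ladder();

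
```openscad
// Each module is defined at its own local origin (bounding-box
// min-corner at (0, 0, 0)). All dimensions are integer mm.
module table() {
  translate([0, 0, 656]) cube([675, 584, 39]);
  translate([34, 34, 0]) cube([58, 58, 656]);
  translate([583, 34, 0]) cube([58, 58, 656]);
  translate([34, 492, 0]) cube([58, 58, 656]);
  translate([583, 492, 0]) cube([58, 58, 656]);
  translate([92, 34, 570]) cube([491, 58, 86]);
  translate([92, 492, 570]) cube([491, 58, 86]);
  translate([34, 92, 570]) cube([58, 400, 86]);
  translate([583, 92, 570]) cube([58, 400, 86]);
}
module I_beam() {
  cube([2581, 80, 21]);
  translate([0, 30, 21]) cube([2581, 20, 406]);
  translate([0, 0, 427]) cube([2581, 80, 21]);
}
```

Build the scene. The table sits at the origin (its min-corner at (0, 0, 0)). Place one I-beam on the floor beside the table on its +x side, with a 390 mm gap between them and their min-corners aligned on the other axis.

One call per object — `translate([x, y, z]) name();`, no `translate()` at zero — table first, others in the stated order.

table();
translate([1065, 0, 0]) I_beam();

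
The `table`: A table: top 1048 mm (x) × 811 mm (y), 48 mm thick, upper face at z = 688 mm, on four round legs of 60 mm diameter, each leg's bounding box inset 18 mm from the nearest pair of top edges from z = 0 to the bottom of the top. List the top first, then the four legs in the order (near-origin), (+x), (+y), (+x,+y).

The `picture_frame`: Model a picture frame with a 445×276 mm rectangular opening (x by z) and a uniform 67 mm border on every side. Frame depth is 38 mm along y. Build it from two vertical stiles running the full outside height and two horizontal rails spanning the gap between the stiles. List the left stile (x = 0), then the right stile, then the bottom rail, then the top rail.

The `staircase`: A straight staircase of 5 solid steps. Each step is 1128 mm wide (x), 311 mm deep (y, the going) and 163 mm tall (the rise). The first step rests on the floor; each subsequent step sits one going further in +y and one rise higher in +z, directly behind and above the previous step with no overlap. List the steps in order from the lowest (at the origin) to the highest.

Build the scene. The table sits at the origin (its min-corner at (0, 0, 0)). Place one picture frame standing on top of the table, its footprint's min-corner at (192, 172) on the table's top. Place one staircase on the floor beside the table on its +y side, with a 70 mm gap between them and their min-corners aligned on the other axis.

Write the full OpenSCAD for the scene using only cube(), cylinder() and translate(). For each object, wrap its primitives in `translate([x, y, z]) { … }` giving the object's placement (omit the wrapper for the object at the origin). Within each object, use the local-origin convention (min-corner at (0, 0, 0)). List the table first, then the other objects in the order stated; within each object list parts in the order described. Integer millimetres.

translate([0, 0, 640]) cube([1048, 811, 48]);
translate([48, 48, 0]) cylinder(h = 640, r = 30);
translate([1000, 48, 0]) cylinder(h = 640, r = 30);
translate([48, 763, 0]) cylinder(h = 640, r = 30);
translate([1000, 763, 0]) cylinder(h = 640, r = 30);
translate([192, 172, 688]) {
  cube([67, 38, 410]);
  translate([512, 0, 0]) cube([67, 38, 410]);
  translate([67, 0, 0]) cube([445, 38, 67]);
  translate([67, 0, 343]) cube([445, 38, 67]);
}
translate([0, 881, 0]) {
  cube([1128, 311, 163]);
  translate([0, 311, 163]) cube([1128, 311, 163]);
  translate([0, 622, 326]) cube([1128, 311, 163]);
  translate([0, 933, 489]) cube([1128, 311, 163]);
  translate([0, 1244, 652]) cube([1128, 311, 163]);
}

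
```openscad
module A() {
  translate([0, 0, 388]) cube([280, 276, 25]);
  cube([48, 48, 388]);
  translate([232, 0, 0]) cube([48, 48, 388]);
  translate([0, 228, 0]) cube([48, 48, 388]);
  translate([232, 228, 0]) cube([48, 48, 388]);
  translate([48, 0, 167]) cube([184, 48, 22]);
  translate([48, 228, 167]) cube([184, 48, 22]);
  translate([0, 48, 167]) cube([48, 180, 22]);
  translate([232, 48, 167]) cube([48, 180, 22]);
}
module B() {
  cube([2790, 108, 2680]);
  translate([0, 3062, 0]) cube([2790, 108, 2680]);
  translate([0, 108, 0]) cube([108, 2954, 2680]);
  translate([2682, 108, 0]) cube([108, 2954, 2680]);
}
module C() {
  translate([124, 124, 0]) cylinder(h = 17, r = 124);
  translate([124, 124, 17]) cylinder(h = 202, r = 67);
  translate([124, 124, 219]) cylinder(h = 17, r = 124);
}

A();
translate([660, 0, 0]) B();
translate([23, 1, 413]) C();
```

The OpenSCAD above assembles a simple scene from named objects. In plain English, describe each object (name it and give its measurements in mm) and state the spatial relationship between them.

A is a four-legged stool. The seat is 280×276 mm, 25 mm thick, top at z = 413 mm. It stands on four square legs, each 48×48 mm in cross-section, from z = 0 to the seat underside, each flush with a corner of the seat. Four stretchers, 48 mm wide and 22 mm tall, connect adjacent legs with their undersides at z = 167 mm, each running between the inner faces of the legs it joins and aligned with the legs' outer faces on the other axis.

B is a box-shaped house frame (walls only): outside footprint 2790×3170 mm, wall height 2680 mm, wall thickness 108 mm. The two y-facing walls run the full x-width; the two x-facing walls fit between the inner faces of the y-facing walls.

C is a spool: two coaxial disc flanges of radius 124 mm and thickness 17 mm, joined by a core cylinder of radius 67 mm and height 202 mm. The lower flange rests on z = 0 and the three cylinders share a vertical axis.

The house frame is on the floor beside the stool on its +x side. The spool is on top of the stool.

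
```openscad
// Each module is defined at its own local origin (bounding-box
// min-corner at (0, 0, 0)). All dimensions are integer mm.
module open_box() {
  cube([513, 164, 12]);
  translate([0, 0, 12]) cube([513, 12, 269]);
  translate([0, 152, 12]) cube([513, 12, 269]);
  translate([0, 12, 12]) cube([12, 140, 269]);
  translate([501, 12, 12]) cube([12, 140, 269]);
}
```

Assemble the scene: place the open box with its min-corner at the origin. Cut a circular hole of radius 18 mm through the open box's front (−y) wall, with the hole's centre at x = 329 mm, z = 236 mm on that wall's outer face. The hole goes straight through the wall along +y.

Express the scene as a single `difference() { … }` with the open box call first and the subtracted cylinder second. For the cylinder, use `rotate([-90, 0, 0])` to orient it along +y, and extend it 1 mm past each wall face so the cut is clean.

difference() {
  open_box();
  translate([329, -1, 236]) rotate([-90, 0, 0]) cylinder(h = 14, r = 18);
}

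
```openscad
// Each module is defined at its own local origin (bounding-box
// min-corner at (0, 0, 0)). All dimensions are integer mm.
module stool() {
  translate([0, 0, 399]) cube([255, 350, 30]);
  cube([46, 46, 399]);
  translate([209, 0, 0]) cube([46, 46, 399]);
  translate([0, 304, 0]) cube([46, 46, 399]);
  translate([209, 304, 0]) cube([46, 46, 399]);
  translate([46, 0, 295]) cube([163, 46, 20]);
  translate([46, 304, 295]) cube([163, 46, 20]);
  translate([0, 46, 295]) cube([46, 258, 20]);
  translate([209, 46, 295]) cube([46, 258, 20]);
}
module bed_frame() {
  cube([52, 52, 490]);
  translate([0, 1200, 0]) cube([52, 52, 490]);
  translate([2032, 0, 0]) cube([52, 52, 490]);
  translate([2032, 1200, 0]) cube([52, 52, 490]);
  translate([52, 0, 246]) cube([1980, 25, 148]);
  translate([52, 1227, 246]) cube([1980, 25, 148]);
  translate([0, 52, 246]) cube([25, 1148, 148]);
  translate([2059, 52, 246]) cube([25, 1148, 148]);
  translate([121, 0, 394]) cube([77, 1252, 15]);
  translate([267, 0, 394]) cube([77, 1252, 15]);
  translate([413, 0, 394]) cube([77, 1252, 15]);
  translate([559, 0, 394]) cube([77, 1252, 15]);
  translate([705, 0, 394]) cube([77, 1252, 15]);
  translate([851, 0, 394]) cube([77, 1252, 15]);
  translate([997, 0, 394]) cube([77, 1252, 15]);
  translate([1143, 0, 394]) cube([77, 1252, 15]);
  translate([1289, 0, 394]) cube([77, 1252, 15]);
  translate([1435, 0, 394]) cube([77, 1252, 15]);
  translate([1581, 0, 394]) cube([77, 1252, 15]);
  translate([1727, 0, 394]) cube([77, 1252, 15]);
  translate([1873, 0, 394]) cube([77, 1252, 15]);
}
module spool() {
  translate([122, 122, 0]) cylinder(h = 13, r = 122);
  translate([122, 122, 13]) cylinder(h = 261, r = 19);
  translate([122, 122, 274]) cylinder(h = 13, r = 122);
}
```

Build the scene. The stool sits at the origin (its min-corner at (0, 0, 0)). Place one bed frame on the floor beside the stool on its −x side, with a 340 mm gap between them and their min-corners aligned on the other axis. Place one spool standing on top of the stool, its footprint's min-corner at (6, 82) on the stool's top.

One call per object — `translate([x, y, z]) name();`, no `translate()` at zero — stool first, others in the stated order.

stool();
translate([-2424, 0, 0]) bed_frame();
translate([6, 82, 429]) spool();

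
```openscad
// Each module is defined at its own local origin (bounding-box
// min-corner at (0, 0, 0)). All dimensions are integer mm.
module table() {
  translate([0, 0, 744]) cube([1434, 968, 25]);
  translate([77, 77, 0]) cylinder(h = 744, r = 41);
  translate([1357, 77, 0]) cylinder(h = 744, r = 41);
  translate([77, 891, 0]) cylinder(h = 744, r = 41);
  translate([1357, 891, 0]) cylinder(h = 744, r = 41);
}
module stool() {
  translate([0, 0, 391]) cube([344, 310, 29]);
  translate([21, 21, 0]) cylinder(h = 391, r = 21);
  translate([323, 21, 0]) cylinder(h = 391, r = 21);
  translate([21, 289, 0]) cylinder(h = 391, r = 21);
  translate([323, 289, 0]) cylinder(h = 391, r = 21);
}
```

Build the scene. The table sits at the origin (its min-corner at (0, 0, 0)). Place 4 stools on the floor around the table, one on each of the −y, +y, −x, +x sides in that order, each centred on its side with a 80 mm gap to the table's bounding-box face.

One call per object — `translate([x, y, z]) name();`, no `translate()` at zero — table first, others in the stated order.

table();
translate([545, -390, 0]) stool();
translate([545, 1048, 0]) stool();
translate([-424, 329, 0]) stool();
translate([1514, 329, 0]) stool();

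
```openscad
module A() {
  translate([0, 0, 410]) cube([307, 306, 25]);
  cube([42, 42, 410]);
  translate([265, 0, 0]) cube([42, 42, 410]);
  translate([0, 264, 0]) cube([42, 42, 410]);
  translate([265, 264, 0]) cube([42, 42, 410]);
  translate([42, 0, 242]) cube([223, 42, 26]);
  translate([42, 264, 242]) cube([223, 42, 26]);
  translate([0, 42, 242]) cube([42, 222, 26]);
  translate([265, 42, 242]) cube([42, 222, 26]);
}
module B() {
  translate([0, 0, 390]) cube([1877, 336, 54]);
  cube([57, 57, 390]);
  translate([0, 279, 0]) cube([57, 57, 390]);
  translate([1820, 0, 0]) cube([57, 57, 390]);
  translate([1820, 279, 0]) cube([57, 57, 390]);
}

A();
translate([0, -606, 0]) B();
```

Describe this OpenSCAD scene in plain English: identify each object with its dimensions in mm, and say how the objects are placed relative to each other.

A is a simple wooden stool: a rectangular seat 307 mm (x) by 306 mm (y), 25 mm thick, top face at z = 435 mm, on four square legs, each 42×42 mm in cross-section. The legs rest on z = 0, each flush with a corner of the seat. Four stretchers, 42 mm wide and 26 mm tall, connect adjacent legs with their undersides at z = 242 mm, each running between the inner faces of the legs it joins and aligned with the legs' outer faces on the other axis.

B is a bench: a 1877×336 mm seat slab, 54 mm thick, top at z = 444 mm, on four 57×57 mm square legs flush with the seat corners and standing on z = 0.

The bench is on the floor beside the stool on its −y side.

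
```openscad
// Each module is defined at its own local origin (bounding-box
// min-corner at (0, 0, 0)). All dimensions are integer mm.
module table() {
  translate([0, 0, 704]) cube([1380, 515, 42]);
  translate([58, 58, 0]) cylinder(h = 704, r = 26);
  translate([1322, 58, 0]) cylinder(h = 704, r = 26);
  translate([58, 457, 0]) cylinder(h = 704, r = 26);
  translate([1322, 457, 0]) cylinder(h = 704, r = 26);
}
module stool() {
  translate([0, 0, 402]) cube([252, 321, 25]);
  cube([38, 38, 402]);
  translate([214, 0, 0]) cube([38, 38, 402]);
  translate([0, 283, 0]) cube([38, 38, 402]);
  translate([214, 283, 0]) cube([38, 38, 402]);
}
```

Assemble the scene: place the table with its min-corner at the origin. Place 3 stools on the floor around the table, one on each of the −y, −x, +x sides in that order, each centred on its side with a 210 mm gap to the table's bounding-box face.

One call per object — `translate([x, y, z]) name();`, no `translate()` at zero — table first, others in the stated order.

table();
translate([564, -531, 0]) stool();
translate([-462, 97, 0]) stool();
translate([1590, 97, 0]) stool();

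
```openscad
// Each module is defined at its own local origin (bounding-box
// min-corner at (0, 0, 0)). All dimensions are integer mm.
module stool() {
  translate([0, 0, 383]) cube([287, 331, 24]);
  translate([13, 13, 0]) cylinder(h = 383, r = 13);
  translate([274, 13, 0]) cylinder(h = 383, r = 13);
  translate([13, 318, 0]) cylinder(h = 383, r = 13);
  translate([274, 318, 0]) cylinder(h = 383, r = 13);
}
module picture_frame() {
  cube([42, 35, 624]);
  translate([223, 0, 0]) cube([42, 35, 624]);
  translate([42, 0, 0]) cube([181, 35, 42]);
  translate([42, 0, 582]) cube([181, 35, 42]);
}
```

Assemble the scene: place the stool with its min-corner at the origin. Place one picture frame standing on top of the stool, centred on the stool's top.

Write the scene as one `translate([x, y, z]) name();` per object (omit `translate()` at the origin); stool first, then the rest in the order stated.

stool();
translate([11, 148, 407]) picture_frame();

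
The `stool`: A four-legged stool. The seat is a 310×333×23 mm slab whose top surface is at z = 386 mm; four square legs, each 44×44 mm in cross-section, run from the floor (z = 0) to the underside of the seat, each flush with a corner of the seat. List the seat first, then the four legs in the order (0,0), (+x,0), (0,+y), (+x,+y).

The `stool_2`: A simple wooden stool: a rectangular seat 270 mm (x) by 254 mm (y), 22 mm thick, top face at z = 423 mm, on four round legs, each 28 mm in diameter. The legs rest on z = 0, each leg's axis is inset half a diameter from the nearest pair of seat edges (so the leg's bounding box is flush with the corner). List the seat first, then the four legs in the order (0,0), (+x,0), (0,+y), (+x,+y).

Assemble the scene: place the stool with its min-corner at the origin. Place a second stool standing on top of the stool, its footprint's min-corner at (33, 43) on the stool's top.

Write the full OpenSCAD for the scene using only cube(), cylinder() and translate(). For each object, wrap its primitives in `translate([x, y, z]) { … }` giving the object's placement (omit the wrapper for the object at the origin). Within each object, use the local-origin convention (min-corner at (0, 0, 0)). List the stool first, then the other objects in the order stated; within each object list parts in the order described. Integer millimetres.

translate([0, 0, 363]) cube([310, 333, 23]);
cube([44, 44, 363]);
translate([266, 0, 0]) cube([44, 44, 363]);
translate([0, 289, 0]) cube([44, 44, 363]);
translate([266, 289, 0]) cube([44, 44, 363]);
translate([33, 43, 386]) {
  translate([0, 0, 401]) cube([270, 254, 22]);
  translate([14, 14, 0]) cylinder(h = 401, r = 14);
  translate([256, 14, 0]) cylinder(h = 401, r = 14);
  translate([14, 240, 0]) cylinder(h = 401, r = 14);
  translate([256, 240, 0]) cylinder(h = 401, r = 14);
}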